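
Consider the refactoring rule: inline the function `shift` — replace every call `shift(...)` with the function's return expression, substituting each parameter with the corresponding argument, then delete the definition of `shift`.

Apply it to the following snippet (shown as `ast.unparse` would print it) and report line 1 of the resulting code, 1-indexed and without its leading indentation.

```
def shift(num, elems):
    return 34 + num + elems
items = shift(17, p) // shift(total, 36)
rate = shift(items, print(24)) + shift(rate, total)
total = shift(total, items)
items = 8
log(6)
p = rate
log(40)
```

Transformed code:
items = (34 + 17 + p) // (34 + total + 36)
rate = 34 + items + print(24) + (34 + rate + total)
total = 34 + total + items
items = 8
log(6)
p = rate
log(40)

items = (34 + 17 + p) // (34 + total + 36)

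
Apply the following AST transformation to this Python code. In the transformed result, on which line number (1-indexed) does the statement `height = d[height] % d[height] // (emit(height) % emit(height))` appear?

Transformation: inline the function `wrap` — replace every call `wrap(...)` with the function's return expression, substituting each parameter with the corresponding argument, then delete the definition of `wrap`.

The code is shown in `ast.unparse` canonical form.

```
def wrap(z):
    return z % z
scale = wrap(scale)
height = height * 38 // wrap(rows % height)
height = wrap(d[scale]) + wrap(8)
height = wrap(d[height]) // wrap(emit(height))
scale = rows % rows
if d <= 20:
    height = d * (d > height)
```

Transformed code:
scale = scale % scale
height = height * 38 // (rows % height % (rows % height))
height = d[scale] % d[scale] + 8 % 8
height = d[height] % d[height] // (emit(height) % emit(height))
scale = rows % rows
if d <= 20:
    height = d * (d > height)

4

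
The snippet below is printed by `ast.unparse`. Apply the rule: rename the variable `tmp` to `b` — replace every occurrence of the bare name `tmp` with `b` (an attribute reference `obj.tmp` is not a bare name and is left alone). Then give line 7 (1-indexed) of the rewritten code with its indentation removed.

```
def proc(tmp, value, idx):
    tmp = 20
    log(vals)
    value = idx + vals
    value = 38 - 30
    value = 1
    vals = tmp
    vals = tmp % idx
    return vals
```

vals = b

Transformed code:
def proc(b, value, idx):
    b = 20
    log(vals)
    value = idx + vals
    value = 38 - 30
    value = 1
    vals = b
    vals = b % idx
    return vals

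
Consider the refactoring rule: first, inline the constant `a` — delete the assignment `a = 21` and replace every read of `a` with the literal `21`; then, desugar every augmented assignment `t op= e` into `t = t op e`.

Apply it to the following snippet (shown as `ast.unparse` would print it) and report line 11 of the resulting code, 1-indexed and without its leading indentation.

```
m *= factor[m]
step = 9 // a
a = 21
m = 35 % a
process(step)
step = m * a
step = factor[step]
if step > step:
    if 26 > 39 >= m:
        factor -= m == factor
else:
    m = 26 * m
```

m = 26 * m

Transformed code:
m = m * factor[m]
step = 9 // 21
m = 35 % 21
process(step)
step = m * 21
step = factor[step]
if step > step:
    if 26 > 39 >= m:
        factor = factor - (m == factor)
else:
    m = 26 * m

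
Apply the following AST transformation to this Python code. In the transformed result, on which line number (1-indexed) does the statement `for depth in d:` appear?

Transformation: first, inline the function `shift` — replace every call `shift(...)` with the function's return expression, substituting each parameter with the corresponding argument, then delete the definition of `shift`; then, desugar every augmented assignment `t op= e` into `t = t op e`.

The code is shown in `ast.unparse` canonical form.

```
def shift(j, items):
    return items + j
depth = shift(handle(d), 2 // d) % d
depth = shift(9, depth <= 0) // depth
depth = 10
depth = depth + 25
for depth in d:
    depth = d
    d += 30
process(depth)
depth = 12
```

5

Transformed code:
depth = (2 // d + handle(d)) % d
depth = ((depth <= 0) + 9) // depth
depth = 10
depth = depth + 25
for depth in d:
    depth = d
    d = d + 30
process(depth)
depth = 12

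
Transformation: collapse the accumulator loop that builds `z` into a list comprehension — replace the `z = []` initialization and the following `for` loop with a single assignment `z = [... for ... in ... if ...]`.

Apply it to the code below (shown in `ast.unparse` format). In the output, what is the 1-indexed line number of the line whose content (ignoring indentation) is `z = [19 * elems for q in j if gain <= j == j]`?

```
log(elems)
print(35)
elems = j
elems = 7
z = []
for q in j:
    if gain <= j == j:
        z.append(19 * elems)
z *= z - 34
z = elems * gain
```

Transformed code:
log(elems)
print(35)
elems = j
elems = 7
z = [19 * elems for q in j if gain <= j == j]
z *= z - 34
z = elems * gain

5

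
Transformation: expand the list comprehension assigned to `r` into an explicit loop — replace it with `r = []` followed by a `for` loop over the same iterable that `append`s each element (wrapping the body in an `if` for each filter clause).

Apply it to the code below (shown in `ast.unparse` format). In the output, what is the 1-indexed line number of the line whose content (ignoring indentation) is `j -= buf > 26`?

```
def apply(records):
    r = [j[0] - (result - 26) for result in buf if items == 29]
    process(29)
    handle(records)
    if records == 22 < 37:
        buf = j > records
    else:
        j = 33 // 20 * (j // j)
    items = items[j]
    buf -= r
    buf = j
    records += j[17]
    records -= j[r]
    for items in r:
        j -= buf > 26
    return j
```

Transformed code:
def apply(records):
    r = []
    for result in buf:
        if items == 29:
            r.append(j[0] - (result - 26))
    process(29)
    handle(records)
    if records == 22 < 37:
        buf = j > records
    else:
        j = 33 // 20 * (j // j)
    items = items[j]
    buf -= r
    buf = j
    records += j[17]
    records -= j[r]
    for items in r:
        j -= buf > 26
    return j

18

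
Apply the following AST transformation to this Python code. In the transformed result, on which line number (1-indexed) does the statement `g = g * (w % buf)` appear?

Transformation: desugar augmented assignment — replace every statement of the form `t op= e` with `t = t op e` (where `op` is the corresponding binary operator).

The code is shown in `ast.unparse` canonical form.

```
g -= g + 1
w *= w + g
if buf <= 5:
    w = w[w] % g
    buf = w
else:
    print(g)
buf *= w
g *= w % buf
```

9

Transformed code:
g = g - (g + 1)
w = w * (w + g)
if buf <= 5:
    w = w[w] % g
    buf = w
else:
    print(g)
buf = buf * w
g = g * (w % buf)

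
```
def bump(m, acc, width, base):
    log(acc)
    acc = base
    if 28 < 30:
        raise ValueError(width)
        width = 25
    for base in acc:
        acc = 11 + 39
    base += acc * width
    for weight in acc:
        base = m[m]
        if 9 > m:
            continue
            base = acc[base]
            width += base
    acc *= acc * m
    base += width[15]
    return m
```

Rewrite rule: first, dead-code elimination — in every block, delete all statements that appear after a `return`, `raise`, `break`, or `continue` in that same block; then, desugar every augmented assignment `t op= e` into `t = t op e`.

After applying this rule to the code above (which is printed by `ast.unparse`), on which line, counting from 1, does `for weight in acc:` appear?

Transformed code:
def bump(m, acc, width, base):
    log(acc)
    acc = base
    if 28 < 30:
        raise ValueError(width)
    for base in acc:
        acc = 11 + 39
    base = base + acc * width
    for weight in acc:
        base = m[m]
        if 9 > m:
            continue
    acc = acc * (acc * m)
    base = base + width[15]
    return m

9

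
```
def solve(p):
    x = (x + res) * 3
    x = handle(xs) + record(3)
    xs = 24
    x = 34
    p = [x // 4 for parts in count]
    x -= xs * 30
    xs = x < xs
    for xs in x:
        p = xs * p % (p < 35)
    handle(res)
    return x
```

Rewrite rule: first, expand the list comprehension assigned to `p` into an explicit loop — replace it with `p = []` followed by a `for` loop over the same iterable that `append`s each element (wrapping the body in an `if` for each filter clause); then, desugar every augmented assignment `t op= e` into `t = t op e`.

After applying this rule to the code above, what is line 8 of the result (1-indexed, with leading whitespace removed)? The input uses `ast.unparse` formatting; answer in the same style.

Transformed code:
def solve(p):
    x = (x + res) * 3
    x = handle(xs) + record(3)
    xs = 24
    x = 34
    p = []
    for parts in count:
        p.append(x // 4)
    x = x - xs * 30
    xs = x < xs
    for xs in x:
        p = xs * p % (p < 35)
    handle(res)
    return x

p.append(x // 4)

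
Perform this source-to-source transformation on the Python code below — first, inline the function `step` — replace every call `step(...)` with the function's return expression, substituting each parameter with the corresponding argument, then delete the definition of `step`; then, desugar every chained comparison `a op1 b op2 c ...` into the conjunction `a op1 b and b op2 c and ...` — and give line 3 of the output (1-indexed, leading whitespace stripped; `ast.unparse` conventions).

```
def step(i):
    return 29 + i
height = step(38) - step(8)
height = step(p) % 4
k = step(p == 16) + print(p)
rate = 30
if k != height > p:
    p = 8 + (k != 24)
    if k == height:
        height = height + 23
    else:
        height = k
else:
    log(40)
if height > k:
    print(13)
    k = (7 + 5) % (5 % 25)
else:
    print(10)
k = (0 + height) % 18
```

k = 29 + (p == 16) + print(p)

Transformed code:
height = 29 + 38 - (29 + 8)
height = (29 + p) % 4
k = 29 + (p == 16) + print(p)
rate = 30
if k != height and height > p:
    p = 8 + (k != 24)
    if k == height:
        height = height + 23
    else:
        height = k
else:
    log(40)
if height > k:
    print(13)
    k = (7 + 5) % (5 % 25)
else:
    print(10)
k = (0 + height) % 18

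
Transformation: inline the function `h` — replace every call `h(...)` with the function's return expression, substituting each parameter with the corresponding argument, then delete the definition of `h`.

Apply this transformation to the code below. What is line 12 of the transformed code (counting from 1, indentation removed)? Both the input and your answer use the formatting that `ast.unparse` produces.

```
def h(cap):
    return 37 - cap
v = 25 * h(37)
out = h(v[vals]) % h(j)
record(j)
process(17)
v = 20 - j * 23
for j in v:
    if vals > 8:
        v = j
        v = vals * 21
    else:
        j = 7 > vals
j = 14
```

j = 14

Transformed code:
v = 25 * (37 - 37)
out = (37 - v[vals]) % (37 - j)
record(j)
process(17)
v = 20 - j * 23
for j in v:
    if vals > 8:
        v = j
        v = vals * 21
    else:
        j = 7 > vals
j = 14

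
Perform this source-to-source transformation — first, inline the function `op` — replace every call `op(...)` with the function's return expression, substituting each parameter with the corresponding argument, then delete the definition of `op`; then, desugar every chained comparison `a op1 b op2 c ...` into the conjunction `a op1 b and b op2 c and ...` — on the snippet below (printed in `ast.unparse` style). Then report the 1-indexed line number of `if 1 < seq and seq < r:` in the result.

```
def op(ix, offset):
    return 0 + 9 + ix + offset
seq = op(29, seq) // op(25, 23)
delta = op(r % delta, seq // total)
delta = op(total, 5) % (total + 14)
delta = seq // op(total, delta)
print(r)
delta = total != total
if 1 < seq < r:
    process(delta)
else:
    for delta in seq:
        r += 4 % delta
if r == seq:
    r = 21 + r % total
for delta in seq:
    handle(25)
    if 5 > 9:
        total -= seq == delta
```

7

Transformed code:
seq = (0 + 9 + 29 + seq) // (0 + 9 + 25 + 23)
delta = 0 + 9 + r % delta + seq // total
delta = (0 + 9 + total + 5) % (total + 14)
delta = seq // (0 + 9 + total + delta)
print(r)
delta = total != total
if 1 < seq and seq < r:
    process(delta)
else:
    for delta in seq:
        r += 4 % delta
if r == seq:
    r = 21 + r % total
for delta in seq:
    handle(25)
    if 5 > 9:
        total -= seq == delta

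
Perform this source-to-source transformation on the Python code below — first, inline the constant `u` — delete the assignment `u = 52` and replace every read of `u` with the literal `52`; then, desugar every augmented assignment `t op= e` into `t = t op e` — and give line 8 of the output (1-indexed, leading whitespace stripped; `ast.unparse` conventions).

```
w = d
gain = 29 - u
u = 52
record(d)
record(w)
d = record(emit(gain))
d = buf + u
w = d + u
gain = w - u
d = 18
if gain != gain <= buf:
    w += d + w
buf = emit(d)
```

gain = w - 52

Transformed code:
w = d
gain = 29 - 52
record(d)
record(w)
d = record(emit(gain))
d = buf + 52
w = d + 52
gain = w - 52
d = 18
if gain != gain <= buf:
    w = w + (d + w)
buf = emit(d)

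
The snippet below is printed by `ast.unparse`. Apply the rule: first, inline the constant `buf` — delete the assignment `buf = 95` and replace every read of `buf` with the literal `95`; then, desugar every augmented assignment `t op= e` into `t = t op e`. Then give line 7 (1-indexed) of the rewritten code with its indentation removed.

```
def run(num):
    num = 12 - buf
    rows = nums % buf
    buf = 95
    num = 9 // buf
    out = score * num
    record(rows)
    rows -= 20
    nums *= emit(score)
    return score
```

rows = rows - 20

Transformed code:
def run(num):
    num = 12 - 95
    rows = nums % 95
    num = 9 // 95
    out = score * num
    record(rows)
    rows = rows - 20
    nums = nums * emit(score)
    return score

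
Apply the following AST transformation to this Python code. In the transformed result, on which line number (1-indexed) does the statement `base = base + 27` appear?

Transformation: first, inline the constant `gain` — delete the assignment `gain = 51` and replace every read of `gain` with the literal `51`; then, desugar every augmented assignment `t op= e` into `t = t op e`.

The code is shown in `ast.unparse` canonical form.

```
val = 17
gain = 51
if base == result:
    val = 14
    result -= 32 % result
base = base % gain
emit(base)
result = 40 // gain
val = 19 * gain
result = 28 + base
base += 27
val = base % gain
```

Transformed code:
val = 17
if base == result:
    val = 14
    result = result - 32 % result
base = base % 51
emit(base)
result = 40 // 51
val = 19 * 51
result = 28 + base
base = base + 27
val = base % 51

10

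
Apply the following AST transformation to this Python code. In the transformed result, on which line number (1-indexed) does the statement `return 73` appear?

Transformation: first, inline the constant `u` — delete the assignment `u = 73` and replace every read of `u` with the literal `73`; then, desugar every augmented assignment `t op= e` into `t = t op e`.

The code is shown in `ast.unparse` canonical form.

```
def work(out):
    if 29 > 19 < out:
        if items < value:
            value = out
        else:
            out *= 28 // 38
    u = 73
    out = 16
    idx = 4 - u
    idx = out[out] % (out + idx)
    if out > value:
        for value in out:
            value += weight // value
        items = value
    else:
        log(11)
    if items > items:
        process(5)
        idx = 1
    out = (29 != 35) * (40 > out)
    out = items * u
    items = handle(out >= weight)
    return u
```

Transformed code:
def work(out):
    if 29 > 19 < out:
        if items < value:
            value = out
        else:
            out = out * (28 // 38)
    out = 16
    idx = 4 - 73
    idx = out[out] % (out + idx)
    if out > value:
        for value in out:
            value = value + weight // value
        items = value
    else:
        log(11)
    if items > items:
        process(5)
        idx = 1
    out = (29 != 35) * (40 > out)
    out = items * 73
    items = handle(out >= weight)
    return 73

22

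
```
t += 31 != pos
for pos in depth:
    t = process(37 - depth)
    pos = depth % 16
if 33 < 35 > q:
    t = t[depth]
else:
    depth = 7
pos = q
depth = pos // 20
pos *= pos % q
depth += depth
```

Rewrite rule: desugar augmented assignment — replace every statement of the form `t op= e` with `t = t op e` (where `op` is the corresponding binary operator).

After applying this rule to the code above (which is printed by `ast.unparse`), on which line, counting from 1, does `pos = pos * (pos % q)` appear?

11

Transformed code:
t = t + (31 != pos)
for pos in depth:
    t = process(37 - depth)
    pos = depth % 16
if 33 < 35 > q:
    t = t[depth]
else:
    depth = 7
pos = q
depth = pos // 20
pos = pos * (pos % q)
depth = depth + depth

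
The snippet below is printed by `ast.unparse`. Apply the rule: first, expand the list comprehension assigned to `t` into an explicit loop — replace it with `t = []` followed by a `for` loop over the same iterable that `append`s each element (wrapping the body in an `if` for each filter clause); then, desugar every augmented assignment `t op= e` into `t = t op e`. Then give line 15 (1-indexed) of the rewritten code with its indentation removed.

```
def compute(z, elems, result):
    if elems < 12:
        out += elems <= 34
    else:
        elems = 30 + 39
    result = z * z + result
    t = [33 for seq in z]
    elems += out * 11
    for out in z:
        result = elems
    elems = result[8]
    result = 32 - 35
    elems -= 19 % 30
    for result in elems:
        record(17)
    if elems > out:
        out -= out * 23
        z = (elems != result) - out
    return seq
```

elems = elems - 19 % 30

Transformed code:
def compute(z, elems, result):
    if elems < 12:
        out = out + (elems <= 34)
    else:
        elems = 30 + 39
    result = z * z + result
    t = []
    for seq in z:
        t.append(33)
    elems = elems + out * 11
    for out in z:
        result = elems
    elems = result[8]
    result = 32 - 35
    elems = elems - 19 % 30
    for result in elems:
        record(17)
    if elems > out:
        out = out - out * 23
        z = (elems != result) - out
    return seq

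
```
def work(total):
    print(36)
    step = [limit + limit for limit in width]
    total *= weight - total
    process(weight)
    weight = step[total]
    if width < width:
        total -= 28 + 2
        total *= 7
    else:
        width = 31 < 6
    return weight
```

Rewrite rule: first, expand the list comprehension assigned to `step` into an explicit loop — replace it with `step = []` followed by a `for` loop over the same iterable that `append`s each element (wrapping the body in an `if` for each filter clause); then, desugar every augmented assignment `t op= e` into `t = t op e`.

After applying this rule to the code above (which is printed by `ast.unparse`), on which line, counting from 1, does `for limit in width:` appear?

Transformed code:
def work(total):
    print(36)
    step = []
    for limit in width:
        step.append(limit + limit)
    total = total * (weight - total)
    process(weight)
    weight = step[total]
    if width < width:
        total = total - (28 + 2)
        total = total * 7
    else:
        width = 31 < 6
    return weight

4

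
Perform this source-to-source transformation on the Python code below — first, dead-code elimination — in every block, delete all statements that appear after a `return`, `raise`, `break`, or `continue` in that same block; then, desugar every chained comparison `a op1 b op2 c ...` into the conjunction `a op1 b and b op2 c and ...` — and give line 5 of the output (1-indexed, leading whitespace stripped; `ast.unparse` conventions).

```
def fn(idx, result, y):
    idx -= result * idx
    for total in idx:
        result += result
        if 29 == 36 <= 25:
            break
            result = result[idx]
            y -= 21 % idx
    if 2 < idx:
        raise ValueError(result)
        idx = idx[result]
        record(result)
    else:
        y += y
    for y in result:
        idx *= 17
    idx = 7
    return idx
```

Transformed code:
def fn(idx, result, y):
    idx -= result * idx
    for total in idx:
        result += result
        if 29 == 36 and 36 <= 25:
            break
    if 2 < idx:
        raise ValueError(result)
    else:
        y += y
    for y in result:
        idx *= 17
    idx = 7
    return idx

if 29 == 36 and 36 <= 25:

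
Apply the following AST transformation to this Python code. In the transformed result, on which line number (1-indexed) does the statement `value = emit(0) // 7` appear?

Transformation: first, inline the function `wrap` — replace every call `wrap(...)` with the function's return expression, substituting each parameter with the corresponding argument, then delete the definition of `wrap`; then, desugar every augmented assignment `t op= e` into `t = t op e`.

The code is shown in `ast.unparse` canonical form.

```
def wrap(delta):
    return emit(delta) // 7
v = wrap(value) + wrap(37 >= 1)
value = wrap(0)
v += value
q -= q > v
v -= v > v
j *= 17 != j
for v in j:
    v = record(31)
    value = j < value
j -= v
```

Transformed code:
v = emit(value) // 7 + emit(37 >= 1) // 7
value = emit(0) // 7
v = v + value
q = q - (q > v)
v = v - (v > v)
j = j * (17 != j)
for v in j:
    v = record(31)
    value = j < value
j = j - v

2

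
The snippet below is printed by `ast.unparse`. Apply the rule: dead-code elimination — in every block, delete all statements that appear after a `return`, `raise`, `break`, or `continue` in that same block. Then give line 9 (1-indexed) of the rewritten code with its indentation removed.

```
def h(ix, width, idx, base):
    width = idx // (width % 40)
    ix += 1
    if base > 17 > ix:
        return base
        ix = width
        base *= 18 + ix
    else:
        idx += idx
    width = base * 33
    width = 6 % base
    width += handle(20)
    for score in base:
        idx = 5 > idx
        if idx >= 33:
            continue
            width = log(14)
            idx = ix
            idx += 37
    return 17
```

Transformed code:
def h(ix, width, idx, base):
    width = idx // (width % 40)
    ix += 1
    if base > 17 > ix:
        return base
    else:
        idx += idx
    width = base * 33
    width = 6 % base
    width += handle(20)
    for score in base:
        idx = 5 > idx
        if idx >= 33:
            continue
    return 17

width = 6 % base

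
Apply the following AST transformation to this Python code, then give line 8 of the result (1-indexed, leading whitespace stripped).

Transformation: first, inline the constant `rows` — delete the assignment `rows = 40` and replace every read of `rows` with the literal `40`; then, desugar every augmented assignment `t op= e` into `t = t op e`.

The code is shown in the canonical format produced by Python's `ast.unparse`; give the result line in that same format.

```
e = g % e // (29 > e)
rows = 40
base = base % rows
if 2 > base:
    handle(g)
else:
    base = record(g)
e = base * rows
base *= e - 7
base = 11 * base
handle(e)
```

base = base * (e - 7)

Transformed code:
e = g % e // (29 > e)
base = base % 40
if 2 > base:
    handle(g)
else:
    base = record(g)
e = base * 40
base = base * (e - 7)
base = 11 * base
handle(e)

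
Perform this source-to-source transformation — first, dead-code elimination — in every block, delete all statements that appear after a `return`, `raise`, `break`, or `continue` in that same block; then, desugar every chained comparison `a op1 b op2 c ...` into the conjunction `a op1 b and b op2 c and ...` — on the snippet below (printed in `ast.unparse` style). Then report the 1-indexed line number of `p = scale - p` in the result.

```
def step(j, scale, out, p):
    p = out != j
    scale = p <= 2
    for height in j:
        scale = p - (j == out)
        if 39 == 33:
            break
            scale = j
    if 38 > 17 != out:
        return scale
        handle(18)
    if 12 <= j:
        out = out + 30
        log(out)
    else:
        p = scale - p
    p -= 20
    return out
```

Transformed code:
def step(j, scale, out, p):
    p = out != j
    scale = p <= 2
    for height in j:
        scale = p - (j == out)
        if 39 == 33:
            break
    if 38 > 17 and 17 != out:
        return scale
    if 12 <= j:
        out = out + 30
        log(out)
    else:
        p = scale - p
    p -= 20
    return out

14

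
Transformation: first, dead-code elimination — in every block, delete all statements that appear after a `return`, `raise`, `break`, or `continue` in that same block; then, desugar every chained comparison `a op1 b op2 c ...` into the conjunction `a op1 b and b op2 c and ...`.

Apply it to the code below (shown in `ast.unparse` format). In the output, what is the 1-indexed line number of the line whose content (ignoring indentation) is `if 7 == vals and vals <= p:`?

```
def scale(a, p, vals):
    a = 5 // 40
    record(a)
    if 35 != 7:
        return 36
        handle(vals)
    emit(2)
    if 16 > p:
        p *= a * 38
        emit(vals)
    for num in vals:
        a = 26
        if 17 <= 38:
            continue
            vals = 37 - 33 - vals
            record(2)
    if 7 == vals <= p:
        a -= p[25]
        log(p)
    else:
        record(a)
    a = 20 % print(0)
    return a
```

14

Transformed code:
def scale(a, p, vals):
    a = 5 // 40
    record(a)
    if 35 != 7:
        return 36
    emit(2)
    if 16 > p:
        p *= a * 38
        emit(vals)
    for num in vals:
        a = 26
        if 17 <= 38:
            continue
    if 7 == vals and vals <= p:
        a -= p[25]
        log(p)
    else:
        record(a)
    a = 20 % print(0)
    return a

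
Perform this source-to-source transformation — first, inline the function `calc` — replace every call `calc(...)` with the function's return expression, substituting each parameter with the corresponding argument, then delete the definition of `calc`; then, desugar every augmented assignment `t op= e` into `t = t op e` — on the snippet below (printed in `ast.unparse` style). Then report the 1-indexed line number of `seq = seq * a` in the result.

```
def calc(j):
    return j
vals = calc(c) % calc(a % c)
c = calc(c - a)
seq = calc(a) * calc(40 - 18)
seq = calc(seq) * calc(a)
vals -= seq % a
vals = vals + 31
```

Transformed code:
vals = c % (a % c)
c = c - a
seq = a * (40 - 18)
seq = seq * a
vals = vals - seq % a
vals = vals + 31

4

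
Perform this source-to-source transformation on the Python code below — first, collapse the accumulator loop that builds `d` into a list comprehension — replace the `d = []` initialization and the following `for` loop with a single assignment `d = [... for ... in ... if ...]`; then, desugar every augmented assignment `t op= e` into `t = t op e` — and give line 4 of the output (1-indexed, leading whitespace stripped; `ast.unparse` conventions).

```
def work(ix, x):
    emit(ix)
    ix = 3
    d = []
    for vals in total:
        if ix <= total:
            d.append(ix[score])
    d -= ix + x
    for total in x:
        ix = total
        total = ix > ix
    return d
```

Transformed code:
def work(ix, x):
    emit(ix)
    ix = 3
    d = [ix[score] for vals in total if ix <= total]
    d = d - (ix + x)
    for total in x:
        ix = total
        total = ix > ix
    return d

d = [ix[score] for vals in total if ix <= total]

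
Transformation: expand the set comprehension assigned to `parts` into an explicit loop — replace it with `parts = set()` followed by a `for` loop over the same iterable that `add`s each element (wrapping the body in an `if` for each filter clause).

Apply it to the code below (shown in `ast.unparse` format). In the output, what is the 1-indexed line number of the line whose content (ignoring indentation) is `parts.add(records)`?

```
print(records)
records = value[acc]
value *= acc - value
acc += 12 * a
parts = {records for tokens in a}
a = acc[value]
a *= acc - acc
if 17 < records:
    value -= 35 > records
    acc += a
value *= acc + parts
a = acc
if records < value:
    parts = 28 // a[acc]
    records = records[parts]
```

Transformed code:
print(records)
records = value[acc]
value *= acc - value
acc += 12 * a
parts = set()
for tokens in a:
    parts.add(records)
a = acc[value]
a *= acc - acc
if 17 < records:
    value -= 35 > records
    acc += a
value *= acc + parts
a = acc
if records < value:
    parts = 28 // a[acc]
    records = records[parts]

7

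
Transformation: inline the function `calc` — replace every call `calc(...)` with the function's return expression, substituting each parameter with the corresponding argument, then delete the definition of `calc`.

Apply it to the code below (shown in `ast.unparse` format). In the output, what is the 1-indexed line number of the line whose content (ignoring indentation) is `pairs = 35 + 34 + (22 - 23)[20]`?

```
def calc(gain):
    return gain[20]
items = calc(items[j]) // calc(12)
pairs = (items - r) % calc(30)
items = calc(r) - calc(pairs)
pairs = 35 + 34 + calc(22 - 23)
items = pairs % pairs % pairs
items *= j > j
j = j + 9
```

Transformed code:
items = items[j][20] // 12[20]
pairs = (items - r) % 30[20]
items = r[20] - pairs[20]
pairs = 35 + 34 + (22 - 23)[20]
items = pairs % pairs % pairs
items *= j > j
j = j + 9

4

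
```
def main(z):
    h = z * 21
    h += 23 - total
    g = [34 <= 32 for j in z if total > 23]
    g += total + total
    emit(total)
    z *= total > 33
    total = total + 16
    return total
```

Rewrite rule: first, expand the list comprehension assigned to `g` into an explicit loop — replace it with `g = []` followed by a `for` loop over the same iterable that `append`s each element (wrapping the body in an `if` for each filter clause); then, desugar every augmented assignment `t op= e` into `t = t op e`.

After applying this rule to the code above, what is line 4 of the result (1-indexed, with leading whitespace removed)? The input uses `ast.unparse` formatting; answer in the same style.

g = []

Transformed code:
def main(z):
    h = z * 21
    h = h + (23 - total)
    g = []
    for j in z:
        if total > 23:
            g.append(34 <= 32)
    g = g + (total + total)
    emit(total)
    z = z * (total > 33)
    total = total + 16
    return total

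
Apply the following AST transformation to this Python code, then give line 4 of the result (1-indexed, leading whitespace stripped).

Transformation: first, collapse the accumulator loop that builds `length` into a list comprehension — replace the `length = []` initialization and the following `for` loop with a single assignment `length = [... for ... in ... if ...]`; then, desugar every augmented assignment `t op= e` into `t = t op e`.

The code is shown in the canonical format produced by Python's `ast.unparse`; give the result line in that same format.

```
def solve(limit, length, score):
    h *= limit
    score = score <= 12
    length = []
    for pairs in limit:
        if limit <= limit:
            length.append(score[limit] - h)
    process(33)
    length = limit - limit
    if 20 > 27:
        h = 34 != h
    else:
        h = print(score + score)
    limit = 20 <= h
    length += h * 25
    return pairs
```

length = [score[limit] - h for pairs in limit if limit <= limit]

Transformed code:
def solve(limit, length, score):
    h = h * limit
    score = score <= 12
    length = [score[limit] - h for pairs in limit if limit <= limit]
    process(33)
    length = limit - limit
    if 20 > 27:
        h = 34 != h
    else:
        h = print(score + score)
    limit = 20 <= h
    length = length + h * 25
    return pairs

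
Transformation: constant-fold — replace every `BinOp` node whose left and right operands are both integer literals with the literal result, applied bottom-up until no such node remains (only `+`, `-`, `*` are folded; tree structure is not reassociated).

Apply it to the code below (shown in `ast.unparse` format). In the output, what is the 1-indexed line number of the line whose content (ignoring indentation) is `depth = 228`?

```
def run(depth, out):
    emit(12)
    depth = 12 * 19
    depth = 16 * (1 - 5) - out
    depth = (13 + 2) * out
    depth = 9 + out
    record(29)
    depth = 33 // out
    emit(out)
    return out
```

Transformed code:
def run(depth, out):
    emit(12)
    depth = 228
    depth = -64 - out
    depth = 15 * out
    depth = 9 + out
    record(29)
    depth = 33 // out
    emit(out)
    return out

3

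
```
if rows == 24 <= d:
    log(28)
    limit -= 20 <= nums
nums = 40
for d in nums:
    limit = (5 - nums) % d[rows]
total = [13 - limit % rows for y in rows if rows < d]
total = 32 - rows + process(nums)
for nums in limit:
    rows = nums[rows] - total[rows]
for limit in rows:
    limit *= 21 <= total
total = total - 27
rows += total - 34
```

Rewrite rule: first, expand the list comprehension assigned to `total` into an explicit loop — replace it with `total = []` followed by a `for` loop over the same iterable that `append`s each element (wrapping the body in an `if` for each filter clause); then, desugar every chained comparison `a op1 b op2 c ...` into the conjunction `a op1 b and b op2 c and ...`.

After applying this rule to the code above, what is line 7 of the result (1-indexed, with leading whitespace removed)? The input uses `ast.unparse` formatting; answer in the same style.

Transformed code:
if rows == 24 and 24 <= d:
    log(28)
    limit -= 20 <= nums
nums = 40
for d in nums:
    limit = (5 - nums) % d[rows]
total = []
for y in rows:
    if rows < d:
        total.append(13 - limit % rows)
total = 32 - rows + process(nums)
for nums in limit:
    rows = nums[rows] - total[rows]
for limit in rows:
    limit *= 21 <= total
total = total - 27
rows += total - 34

total = []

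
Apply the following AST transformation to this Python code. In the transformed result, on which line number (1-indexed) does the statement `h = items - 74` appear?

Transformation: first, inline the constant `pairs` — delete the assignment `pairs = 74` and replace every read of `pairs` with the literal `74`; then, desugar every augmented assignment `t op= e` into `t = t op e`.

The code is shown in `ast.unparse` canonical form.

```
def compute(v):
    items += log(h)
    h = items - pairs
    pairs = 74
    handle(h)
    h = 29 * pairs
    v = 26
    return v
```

3

Transformed code:
def compute(v):
    items = items + log(h)
    h = items - 74
    handle(h)
    h = 29 * 74
    v = 26
    return v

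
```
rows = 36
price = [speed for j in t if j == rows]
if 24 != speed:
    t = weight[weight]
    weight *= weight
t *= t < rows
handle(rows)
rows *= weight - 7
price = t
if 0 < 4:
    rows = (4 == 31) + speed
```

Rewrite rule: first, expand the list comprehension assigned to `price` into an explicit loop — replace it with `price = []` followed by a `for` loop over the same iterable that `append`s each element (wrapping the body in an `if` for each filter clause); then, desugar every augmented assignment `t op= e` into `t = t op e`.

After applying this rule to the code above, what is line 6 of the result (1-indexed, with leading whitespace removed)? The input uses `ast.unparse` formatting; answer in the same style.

if 24 != speed:

Transformed code:
rows = 36
price = []
for j in t:
    if j == rows:
        price.append(speed)
if 24 != speed:
    t = weight[weight]
    weight = weight * weight
t = t * (t < rows)
handle(rows)
rows = rows * (weight - 7)
price = t
if 0 < 4:
    rows = (4 == 31) + speed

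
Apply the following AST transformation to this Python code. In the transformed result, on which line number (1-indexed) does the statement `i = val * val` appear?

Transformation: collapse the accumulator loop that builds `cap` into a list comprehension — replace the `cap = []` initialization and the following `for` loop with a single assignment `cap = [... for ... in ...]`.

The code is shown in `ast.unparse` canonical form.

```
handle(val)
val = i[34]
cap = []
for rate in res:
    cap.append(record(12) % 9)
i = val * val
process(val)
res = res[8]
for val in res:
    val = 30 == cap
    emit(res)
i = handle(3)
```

Transformed code:
handle(val)
val = i[34]
cap = [record(12) % 9 for rate in res]
i = val * val
process(val)
res = res[8]
for val in res:
    val = 30 == cap
    emit(res)
i = handle(3)

4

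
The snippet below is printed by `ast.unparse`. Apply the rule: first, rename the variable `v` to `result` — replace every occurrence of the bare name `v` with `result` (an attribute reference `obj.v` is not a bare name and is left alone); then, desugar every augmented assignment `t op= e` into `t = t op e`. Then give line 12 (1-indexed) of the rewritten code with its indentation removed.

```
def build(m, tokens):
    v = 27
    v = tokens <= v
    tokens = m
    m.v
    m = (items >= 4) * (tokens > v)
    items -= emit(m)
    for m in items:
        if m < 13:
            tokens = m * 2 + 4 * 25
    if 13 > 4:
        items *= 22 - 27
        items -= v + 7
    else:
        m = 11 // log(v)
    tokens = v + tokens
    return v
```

items = items * (22 - 27)

Transformed code:
def build(m, tokens):
    result = 27
    result = tokens <= result
    tokens = m
    m.v
    m = (items >= 4) * (tokens > result)
    items = items - emit(m)
    for m in items:
        if m < 13:
            tokens = m * 2 + 4 * 25
    if 13 > 4:
        items = items * (22 - 27)
        items = items - (result + 7)
    else:
        m = 11 // log(result)
    tokens = result + tokens
    return result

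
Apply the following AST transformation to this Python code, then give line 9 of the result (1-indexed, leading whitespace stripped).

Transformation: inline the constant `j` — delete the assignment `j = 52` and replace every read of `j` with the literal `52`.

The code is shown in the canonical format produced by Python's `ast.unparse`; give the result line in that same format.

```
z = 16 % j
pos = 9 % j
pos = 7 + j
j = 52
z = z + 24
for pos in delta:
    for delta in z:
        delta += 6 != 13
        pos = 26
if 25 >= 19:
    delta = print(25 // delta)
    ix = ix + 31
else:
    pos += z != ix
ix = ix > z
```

if 25 >= 19:

Transformed code:
z = 16 % 52
pos = 9 % 52
pos = 7 + 52
z = z + 24
for pos in delta:
    for delta in z:
        delta += 6 != 13
        pos = 26
if 25 >= 19:
    delta = print(25 // delta)
    ix = ix + 31
else:
    pos += z != ix
ix = ix > z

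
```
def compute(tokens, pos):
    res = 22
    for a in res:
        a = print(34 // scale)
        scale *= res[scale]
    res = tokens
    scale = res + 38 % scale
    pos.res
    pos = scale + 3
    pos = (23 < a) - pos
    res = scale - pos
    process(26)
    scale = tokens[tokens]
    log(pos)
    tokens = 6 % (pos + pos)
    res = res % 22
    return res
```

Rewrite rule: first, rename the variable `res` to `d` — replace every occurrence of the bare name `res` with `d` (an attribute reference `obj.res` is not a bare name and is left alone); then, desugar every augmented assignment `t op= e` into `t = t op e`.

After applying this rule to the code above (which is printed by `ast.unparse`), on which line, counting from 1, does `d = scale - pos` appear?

Transformed code:
def compute(tokens, pos):
    d = 22
    for a in d:
        a = print(34 // scale)
        scale = scale * d[scale]
    d = tokens
    scale = d + 38 % scale
    pos.res
    pos = scale + 3
    pos = (23 < a) - pos
    d = scale - pos
    process(26)
    scale = tokens[tokens]
    log(pos)
    tokens = 6 % (pos + pos)
    d = d % 22
    return d

11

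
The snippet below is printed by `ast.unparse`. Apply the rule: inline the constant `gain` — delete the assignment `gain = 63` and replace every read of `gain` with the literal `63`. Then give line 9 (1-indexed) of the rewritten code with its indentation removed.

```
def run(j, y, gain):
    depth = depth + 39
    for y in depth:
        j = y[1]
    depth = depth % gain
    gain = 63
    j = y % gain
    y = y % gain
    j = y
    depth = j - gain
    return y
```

Transformed code:
def run(j, y, gain):
    depth = depth + 39
    for y in depth:
        j = y[1]
    depth = depth % 63
    j = y % 63
    y = y % 63
    j = y
    depth = j - 63
    return y

depth = j - 63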